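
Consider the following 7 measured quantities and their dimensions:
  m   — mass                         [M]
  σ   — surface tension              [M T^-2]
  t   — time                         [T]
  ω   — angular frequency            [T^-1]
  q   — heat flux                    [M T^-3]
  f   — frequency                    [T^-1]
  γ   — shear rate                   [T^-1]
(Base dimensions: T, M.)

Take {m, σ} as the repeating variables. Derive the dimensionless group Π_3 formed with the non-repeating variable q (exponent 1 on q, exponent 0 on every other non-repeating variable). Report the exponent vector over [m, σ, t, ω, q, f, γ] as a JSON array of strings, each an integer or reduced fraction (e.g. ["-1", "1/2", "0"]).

["1/2", "-3/2", "0", "0", "1", "0", "0"]

Dimensional matrix (T×M by m×σ×t×ω×q×f×γ):
  T: [ 0 -2  1 -1 -3 -1 -1]
  M: [ 1  1  0  0  1  0  0]
Echelon form has 2 nonzero rows (pivots: m,σ)
Repeat: m,σ; free: t,ω,q,f,γ
RREF:
  r0: [   1    0  1/2 -1/2 -1/2 -1/2 -1/2]
  r1: [   0    1 -1/2  1/2  3/2  1/2  1/2]
Fix exponent of q at 1, t at 0, ω at 0, f at 0, γ at 0; solve each RREF row for its pivot's exponent:
  r0: exp(m) + (-1/2)·1 = 0 ⇒ exp(m) = 1/2
  r1: exp(σ) + (3/2)·1 = 0 ⇒ exp(σ) = -3/2
Π_3 = m^(1/2) · σ^(-3/2) · q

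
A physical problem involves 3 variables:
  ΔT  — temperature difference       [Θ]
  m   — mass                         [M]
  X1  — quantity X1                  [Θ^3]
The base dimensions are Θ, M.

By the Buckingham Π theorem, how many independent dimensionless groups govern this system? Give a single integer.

Write exponents as rows Θ,M / cols ΔT,m,X1:
  Θ: [ 1  0  3]
  M: [ 0  1  0]
Echelon form has 2 nonzero rows (pivots: ΔT,m)
Π count = n − r = 3 − 2 = 1

1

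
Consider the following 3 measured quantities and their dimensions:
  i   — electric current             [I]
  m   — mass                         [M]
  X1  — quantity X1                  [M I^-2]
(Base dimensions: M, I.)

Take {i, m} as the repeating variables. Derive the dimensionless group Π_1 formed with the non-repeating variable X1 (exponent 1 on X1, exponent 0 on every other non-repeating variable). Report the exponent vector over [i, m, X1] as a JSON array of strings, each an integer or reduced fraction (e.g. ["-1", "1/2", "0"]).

["2", "-1", "1"]

Write exponents as rows M,I / cols i,m,X1:
  M: [ 0  1  1]
  I: [ 1  0 -2]
Row reduction gives pivot columns i,m; rank = 2
Pivot set = {i,m}, free = {X1}
RREF:
  r0: [   1    0   -2]
  r1: [   0    1    1]
Fix exponent of X1 at 1; solve each RREF row for its pivot's exponent:
  r0: exp(i) + (-2)·1 = 0 ⇒ exp(i) = 2
  r1: exp(m) + (1)·1 = 0 ⇒ exp(m) = -1
Π_1 = i^2 · m^-1 · X1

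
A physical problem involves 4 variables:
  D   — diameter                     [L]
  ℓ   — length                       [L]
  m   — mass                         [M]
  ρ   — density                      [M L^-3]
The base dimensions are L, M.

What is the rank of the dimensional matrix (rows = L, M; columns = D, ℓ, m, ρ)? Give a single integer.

Exponent matrix [L,M] × [D,ℓ,m,ρ]:
  L: [ 1  1  0 -3]
  M: [ 0  0  1  1]
RREF → pivots at {D,m} ⇒ r = 2

2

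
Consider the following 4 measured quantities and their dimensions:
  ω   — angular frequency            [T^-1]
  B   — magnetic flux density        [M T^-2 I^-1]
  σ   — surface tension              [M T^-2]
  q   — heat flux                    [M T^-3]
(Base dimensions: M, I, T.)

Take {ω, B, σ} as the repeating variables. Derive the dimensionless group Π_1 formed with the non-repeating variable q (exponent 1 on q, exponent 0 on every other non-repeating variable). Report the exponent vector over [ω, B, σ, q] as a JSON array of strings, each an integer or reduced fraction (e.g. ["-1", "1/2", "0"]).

Exponent matrix [M,I,T] × [ω,B,σ,q]:
  M: [ 0  1  1  1]
  I: [ 0 -1  0  0]
  T: [-1 -2 -2 -3]
Row reduction gives pivot columns ω,B,σ; rank = 3
Pivot set = {ω,B,σ}, free = {q}
RREF:
  r0: [   1    0    0    1]
  r1: [   0    1    0    0]
  r2: [   0    0    1    1]
Fix exponent of q at 1; solve each RREF row for its pivot's exponent:
  r0: exp(ω) + (1)·1 = 0 ⇒ exp(ω) = -1
  r1: exp(B) + (0)·1 = 0 ⇒ exp(B) = 0
  r2: exp(σ) + (1)·1 = 0 ⇒ exp(σ) = -1
Π_1 = ω^-1 · σ^-1 · q

["-1", "0", "-1", "1"]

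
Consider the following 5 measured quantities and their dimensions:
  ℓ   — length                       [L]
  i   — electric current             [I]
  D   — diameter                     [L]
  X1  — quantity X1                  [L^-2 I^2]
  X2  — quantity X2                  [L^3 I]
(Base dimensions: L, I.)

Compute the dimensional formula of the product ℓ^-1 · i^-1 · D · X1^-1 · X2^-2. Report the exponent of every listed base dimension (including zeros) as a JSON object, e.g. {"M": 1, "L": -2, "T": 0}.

{"L": -4, "I": -5}

Write exponents as rows L,I / cols ℓ,i,D,X1,X2:
  L: [ 1  0  1 -2  3]
  I: [ 0  1  0  2  1]
  [L]: (-1)·1+(-1)·0+(1)·1+(-1)·-2+(-2)·3 = -4
  [I]: (-1)·0+(-1)·1+(1)·0+(-1)·2+(-2)·1 = -5
⇒ L^-4 I^-5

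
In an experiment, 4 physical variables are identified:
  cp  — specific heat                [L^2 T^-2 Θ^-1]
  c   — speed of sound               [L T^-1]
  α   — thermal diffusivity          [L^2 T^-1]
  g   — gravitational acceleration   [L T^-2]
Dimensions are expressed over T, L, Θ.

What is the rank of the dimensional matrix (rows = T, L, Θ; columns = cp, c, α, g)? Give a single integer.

3

Dimensional matrix (T×L×Θ by cp×c×α×g):
  T: [-2 -1 -1 -2]
  L: [ 2  1  2  1]
  Θ: [-1  0  0  0]
Echelon form has 3 nonzero rows (pivots: cp,c,α)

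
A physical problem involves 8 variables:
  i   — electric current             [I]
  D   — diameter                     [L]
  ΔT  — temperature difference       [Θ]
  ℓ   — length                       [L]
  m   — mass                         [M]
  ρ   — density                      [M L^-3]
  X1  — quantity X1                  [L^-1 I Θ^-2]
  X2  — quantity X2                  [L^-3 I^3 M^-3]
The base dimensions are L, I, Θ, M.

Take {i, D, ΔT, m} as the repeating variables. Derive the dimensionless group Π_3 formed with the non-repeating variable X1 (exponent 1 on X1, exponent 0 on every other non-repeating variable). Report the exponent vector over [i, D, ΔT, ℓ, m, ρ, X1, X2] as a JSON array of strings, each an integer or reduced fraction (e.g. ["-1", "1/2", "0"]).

Dimensional matrix (L×I×Θ×M by i×D×ΔT×ℓ×m×ρ×X1×X2):
  L: [ 0  1  0  1  0 -3 -1 -3]
  I: [ 1  0  0  0  0  0  1  3]
  Θ: [ 0  0  1  0  0  0 -2  0]
  M: [ 0  0  0  0  1  1  0 -3]
Row reduction gives pivot columns i,D,ΔT,m; rank = 4
Repeat: i,D,ΔT,m; free: ℓ,ρ,X1,X2
RREF:
  r0: [   1    0    0    0    0    0    1    3]
  r1: [   0    1    0    1    0   -3   -1   -3]
  r2: [   0    0    1    0    0    0   -2    0]
  r3: [   0    0    0    0    1    1    0   -3]
Fix exponent of X1 at 1, ℓ at 0, ρ at 0, X2 at 0; solve each RREF row for its pivot's exponent:
  r0: exp(i) + (1)·1 = 0 ⇒ exp(i) = -1
  r1: exp(D) + (-1)·1 = 0 ⇒ exp(D) = 1
  r2: exp(ΔT) + (-2)·1 = 0 ⇒ exp(ΔT) = 2
  r3: exp(m) + (0)·1 = 0 ⇒ exp(m) = 0
Π_3 = i^-1 · D · ΔT^2 · X1

["-1", "1", "2", "0", "0", "0", "1", "0"]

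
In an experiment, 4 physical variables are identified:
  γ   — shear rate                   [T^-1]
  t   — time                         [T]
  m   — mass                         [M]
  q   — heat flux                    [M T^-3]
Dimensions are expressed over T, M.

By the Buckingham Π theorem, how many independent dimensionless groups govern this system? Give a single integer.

Exponent matrix [T,M] × [γ,t,m,q]:
  T: [-1  1  0 -3]
  M: [ 0  0  1  1]
Row reduction gives pivot columns γ,m; rank = 2
Π count = n − r = 4 − 2 = 2

2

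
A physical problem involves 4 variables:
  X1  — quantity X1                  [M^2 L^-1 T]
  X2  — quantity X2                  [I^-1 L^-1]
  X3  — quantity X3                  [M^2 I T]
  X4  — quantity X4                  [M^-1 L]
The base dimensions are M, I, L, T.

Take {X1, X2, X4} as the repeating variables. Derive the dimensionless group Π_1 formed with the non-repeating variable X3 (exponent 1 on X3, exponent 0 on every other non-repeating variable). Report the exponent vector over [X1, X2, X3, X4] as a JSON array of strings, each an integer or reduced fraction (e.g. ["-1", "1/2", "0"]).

Dimensional matrix (M×I×L×T by X1×X2×X3×X4):
  M: [ 2  0  2 -1]
  I: [ 0 -1  1  0]
  L: [-1 -1  0  1]
  T: [ 1  0  1  0]
Echelon form has 3 nonzero rows (pivots: X1,X2,X4)
Repeat: X1,X2,X4; free: X3
RREF:
  r0: [   1    0    1    0]
  r1: [   0    1   -1    0]
  r2: [   0    0    0    1]
  r3: [   0    0    0    0]
Fix exponent of X3 at 1; solve each RREF row for its pivot's exponent:
  r0: exp(X1) + (1)·1 = 0 ⇒ exp(X1) = -1
  r1: exp(X2) + (-1)·1 = 0 ⇒ exp(X2) = 1
  r2: exp(X4) + (0)·1 = 0 ⇒ exp(X4) = 0
Π_1 = X1^-1 · X2 · X3

["-1", "1", "1", "0"]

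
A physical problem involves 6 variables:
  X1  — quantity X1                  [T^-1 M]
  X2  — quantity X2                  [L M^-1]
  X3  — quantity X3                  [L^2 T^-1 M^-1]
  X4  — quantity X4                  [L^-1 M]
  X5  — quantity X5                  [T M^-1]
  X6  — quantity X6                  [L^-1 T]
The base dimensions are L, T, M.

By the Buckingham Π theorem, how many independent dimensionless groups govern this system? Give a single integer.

Dimensional matrix (L×T×M by X1×X2×X3×X4×X5×X6):
  L: [ 0  1  2 -1  0 -1]
  T: [-1  0 -1  0  1  1]
  M: [ 1 -1 -1  1 -1  0]
Row reduction gives pivot columns X1,X2; rank = 2
6 vars − rank 2 = 4 Π groups

4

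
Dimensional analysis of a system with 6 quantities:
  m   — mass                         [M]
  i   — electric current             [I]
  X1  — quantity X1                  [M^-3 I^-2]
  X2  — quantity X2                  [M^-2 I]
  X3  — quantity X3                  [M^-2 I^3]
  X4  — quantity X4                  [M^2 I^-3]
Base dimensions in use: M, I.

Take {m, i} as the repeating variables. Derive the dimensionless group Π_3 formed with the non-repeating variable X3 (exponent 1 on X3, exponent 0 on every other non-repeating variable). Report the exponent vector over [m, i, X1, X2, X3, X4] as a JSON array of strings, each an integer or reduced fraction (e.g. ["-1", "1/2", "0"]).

Write exponents as rows M,I / cols m,i,X1,X2,X3,X4:
  M: [ 1  0 -3 -2 -2  2]
  I: [ 0  1 -2  1  3 -3]
Echelon form has 2 nonzero rows (pivots: m,i)
Pivot set = {m,i}, free = {X1,X2,X3,X4}
RREF:
  r0: [   1    0   -3   -2   -2    2]
  r1: [   0    1   -2    1    3   -3]
Fix exponent of X3 at 1, X1 at 0, X2 at 0, X4 at 0; solve each RREF row for its pivot's exponent:
  r0: exp(m) + (-2)·1 = 0 ⇒ exp(m) = 2
  r1: exp(i) + (3)·1 = 0 ⇒ exp(i) = -3
Π_3 = m^2 · i^-3 · X3

["2", "-3", "0", "0", "1", "0"]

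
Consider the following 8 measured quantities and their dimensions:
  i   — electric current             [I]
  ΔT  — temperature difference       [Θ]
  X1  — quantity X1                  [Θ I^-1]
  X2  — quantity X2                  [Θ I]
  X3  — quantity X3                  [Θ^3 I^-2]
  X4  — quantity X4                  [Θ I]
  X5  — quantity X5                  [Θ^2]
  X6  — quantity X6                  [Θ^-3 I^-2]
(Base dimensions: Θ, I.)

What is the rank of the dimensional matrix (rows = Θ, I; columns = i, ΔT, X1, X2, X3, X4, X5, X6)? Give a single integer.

2

Dimensional matrix (Θ×I by i×ΔT×X1×X2×X3×X4×X5×X6):
  Θ: [ 0  1  1  1  3  1  2 -3]
  I: [ 1  0 -1  1 -2  1  0 -2]
Row reduction gives pivot columns i,ΔT; rank = 2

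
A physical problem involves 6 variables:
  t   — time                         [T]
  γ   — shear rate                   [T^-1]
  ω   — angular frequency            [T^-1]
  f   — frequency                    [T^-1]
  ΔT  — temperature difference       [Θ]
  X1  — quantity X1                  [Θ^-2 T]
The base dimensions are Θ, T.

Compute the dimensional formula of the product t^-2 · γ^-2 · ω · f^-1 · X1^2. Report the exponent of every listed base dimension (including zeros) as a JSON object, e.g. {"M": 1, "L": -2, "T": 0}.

{"Θ": -4, "T": 2}

Dimensional matrix (Θ×T by t×γ×ω×f×ΔT×X1):
  Θ: [ 0  0  0  0  1 -2]
  T: [ 1 -1 -1 -1  0  1]
  [Θ]: (-2)·0+(-2)·0+(1)·0+(-1)·0+(2)·-2 = -4
  [T]: (-2)·1+(-2)·-1+(1)·-1+(-1)·-1+(2)·1 = 2
⇒ Θ^-4 T^2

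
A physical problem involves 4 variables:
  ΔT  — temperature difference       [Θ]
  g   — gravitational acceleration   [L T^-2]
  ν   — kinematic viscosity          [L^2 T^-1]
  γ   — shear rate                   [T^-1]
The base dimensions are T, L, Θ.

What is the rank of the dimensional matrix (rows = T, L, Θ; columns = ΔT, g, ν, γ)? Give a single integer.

Dimensional matrix (T×L×Θ by ΔT×g×ν×γ):
  T: [ 0 -2 -1 -1]
  L: [ 0  1  2  0]
  Θ: [ 1  0  0  0]
Row reduction gives pivot columns ΔT,g,ν; rank = 3

3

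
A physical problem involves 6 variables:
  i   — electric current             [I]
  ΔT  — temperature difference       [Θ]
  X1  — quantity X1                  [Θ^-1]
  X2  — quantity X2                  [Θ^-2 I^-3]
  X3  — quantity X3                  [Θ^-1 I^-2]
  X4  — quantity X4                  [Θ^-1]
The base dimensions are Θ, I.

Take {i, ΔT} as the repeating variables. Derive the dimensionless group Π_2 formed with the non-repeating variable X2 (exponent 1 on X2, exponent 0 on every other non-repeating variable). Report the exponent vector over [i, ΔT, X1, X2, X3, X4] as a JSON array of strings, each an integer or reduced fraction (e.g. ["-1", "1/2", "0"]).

["3", "2", "0", "1", "0", "0"]

Exponent matrix [Θ,I] × [i,ΔT,X1,X2,X3,X4]:
  Θ: [ 0  1 -1 -2 -1 -1]
  I: [ 1  0  0 -3 -2  0]
Echelon form has 2 nonzero rows (pivots: i,ΔT)
Pivot set = {i,ΔT}, free = {X1,X2,X3,X4}
RREF:
  r0: [   1    0    0   -3   -2    0]
  r1: [   0    1   -1   -2   -1   -1]
Fix exponent of X2 at 1, X1 at 0, X3 at 0, X4 at 0; solve each RREF row for its pivot's exponent:
  r0: exp(i) + (-3)·1 = 0 ⇒ exp(i) = 3
  r1: exp(ΔT) + (-2)·1 = 0 ⇒ exp(ΔT) = 2
Π_2 = i^3 · ΔT^2 · X2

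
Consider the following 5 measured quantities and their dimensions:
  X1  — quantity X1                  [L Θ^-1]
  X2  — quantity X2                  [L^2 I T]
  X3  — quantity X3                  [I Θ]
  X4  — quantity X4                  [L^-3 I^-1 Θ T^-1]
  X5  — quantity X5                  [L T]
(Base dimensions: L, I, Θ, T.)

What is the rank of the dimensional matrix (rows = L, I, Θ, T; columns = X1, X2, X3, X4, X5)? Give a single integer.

Write exponents as rows L,I,Θ,T / cols X1,X2,X3,X4,X5:
  L: [ 1  2  0 -3  1]
  I: [ 0  1  1 -1  0]
  Θ: [-1  0  1  1  0]
  T: [ 0  1  0 -1  1]
RREF → pivots at {X1,X2,X3} ⇒ r = 3

3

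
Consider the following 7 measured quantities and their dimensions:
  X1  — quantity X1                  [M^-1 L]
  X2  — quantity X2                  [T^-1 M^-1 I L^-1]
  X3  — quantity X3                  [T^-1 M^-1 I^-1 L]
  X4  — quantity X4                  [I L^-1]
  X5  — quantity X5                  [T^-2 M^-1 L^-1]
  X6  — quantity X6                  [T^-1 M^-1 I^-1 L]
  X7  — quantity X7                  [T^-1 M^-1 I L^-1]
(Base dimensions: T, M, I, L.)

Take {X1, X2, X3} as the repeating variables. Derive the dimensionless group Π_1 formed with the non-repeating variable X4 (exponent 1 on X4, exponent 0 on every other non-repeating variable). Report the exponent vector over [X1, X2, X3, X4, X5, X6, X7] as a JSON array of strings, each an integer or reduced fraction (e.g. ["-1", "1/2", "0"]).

["0", "-1/2", "1/2", "1", "0", "0", "0"]

Write exponents as rows T,M,I,L / cols X1,X2,X3,X4,X5,X6,X7:
  T: [ 0 -1 -1  0 -2 -1 -1]
  M: [-1 -1 -1  0 -1 -1 -1]
  I: [ 0  1 -1  1  0 -1  1]
  L: [ 1 -1  1 -1 -1  1 -1]
Row reduction gives pivot columns X1,X2,X3; rank = 3
Pivot set = {X1,X2,X3}, free = {X4,X5,X6,X7}
RREF:
  r0: [   1    0    0    0   -1    0    0]
  r1: [   0    1    0  1/2    1    0    1]
  r2: [   0    0    1 -1/2    1    1    0]
  r3: [   0    0    0    0    0    0    0]
Fix exponent of X4 at 1, X5 at 0, X6 at 0, X7 at 0; solve each RREF row for its pivot's exponent:
  r0: exp(X1) + (0)·1 = 0 ⇒ exp(X1) = 0
  r1: exp(X2) + (1/2)·1 = 0 ⇒ exp(X2) = -1/2
  r2: exp(X3) + (-1/2)·1 = 0 ⇒ exp(X3) = 1/2
Π_1 = X2^(-1/2) · X3^(1/2) · X4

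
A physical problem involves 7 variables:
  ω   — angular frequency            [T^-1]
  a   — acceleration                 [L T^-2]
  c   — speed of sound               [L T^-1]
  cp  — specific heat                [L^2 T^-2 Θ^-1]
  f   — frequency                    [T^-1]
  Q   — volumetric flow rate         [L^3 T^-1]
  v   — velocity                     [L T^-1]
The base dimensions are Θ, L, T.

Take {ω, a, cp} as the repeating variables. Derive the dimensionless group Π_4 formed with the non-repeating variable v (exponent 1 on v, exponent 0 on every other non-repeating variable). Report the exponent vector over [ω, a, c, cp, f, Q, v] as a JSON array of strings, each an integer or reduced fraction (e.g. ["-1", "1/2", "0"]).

Write exponents as rows Θ,L,T / cols ω,a,c,cp,f,Q,v:
  Θ: [ 0  0  0 -1  0  0  0]
  L: [ 0  1  1  2  0  3  1]
  T: [-1 -2 -1 -2 -1 -1 -1]
RREF → pivots at {ω,a,cp} ⇒ r = 3
Repeat: ω,a,cp; free: c,f,Q,v
RREF:
  r0: [   1    0   -1    0    1   -5   -1]
  r1: [   0    1    1    0    0    3    1]
  r2: [   0    0    0    1    0    0    0]
Fix exponent of v at 1, c at 0, f at 0, Q at 0; solve each RREF row for its pivot's exponent:
  r0: exp(ω) + (-1)·1 = 0 ⇒ exp(ω) = 1
  r1: exp(a) + (1)·1 = 0 ⇒ exp(a) = -1
  r2: exp(cp) + (0)·1 = 0 ⇒ exp(cp) = 0
Π_4 = ω · a^-1 · v

["1", "-1", "0", "0", "0", "0", "1"]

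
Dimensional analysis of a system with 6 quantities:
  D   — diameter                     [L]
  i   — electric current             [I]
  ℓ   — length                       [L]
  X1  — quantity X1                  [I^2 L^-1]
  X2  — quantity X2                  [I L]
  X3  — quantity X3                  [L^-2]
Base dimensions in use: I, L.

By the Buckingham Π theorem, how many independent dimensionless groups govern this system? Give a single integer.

4

Dimensional matrix (I×L by D×i×ℓ×X1×X2×X3):
  I: [ 0  1  0  2  1  0]
  L: [ 1  0  1 -1  1 -2]
Row reduction gives pivot columns D,i; rank = 2
Π count = n − r = 6 − 2 = 4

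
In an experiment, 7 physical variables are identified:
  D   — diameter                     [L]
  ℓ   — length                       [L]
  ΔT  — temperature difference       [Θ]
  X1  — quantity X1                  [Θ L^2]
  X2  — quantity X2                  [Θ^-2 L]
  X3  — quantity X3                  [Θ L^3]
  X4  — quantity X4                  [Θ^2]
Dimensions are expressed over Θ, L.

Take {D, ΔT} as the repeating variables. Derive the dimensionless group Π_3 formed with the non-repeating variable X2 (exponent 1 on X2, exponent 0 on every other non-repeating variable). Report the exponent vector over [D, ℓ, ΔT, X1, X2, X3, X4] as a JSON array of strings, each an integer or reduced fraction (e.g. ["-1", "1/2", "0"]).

Dimensional matrix (Θ×L by D×ℓ×ΔT×X1×X2×X3×X4):
  Θ: [ 0  0  1  1 -2  1  2]
  L: [ 1  1  0  2  1  3  0]
RREF → pivots at {D,ΔT} ⇒ r = 2
Pivot set = {D,ΔT}, free = {ℓ,X1,X2,X3,X4}
RREF:
  r0: [   1    1    0    2    1    3    0]
  r1: [   0    0    1    1   -2    1    2]
Fix exponent of X2 at 1, ℓ at 0, X1 at 0, X3 at 0, X4 at 0; solve each RREF row for its pivot's exponent:
  r0: exp(D) + (1)·1 = 0 ⇒ exp(D) = -1
  r1: exp(ΔT) + (-2)·1 = 0 ⇒ exp(ΔT) = 2
Π_3 = D^-1 · ΔT^2 · X2

["-1", "0", "2", "0", "1", "0", "0"]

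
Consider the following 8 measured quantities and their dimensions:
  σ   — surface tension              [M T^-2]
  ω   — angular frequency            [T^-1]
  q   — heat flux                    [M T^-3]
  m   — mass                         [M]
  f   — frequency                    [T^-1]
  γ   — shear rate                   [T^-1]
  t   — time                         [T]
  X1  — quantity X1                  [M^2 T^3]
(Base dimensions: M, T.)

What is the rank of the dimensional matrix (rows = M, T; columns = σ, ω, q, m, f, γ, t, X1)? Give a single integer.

2

Exponent matrix [M,T] × [σ,ω,q,m,f,γ,t,X1]:
  M: [ 1  0  1  1  0  0  0  2]
  T: [-2 -1 -3  0 -1 -1  1  3]
Row reduction gives pivot columns σ,ω; rank = 2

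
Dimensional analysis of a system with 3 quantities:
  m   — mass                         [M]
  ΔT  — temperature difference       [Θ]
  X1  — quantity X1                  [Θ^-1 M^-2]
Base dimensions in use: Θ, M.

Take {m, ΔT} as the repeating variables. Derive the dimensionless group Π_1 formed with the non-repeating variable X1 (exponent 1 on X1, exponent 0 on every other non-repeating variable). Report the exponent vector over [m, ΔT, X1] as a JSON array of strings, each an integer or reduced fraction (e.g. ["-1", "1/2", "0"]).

Exponent matrix [Θ,M] × [m,ΔT,X1]:
  Θ: [ 0  1 -1]
  M: [ 1  0 -2]
Echelon form has 2 nonzero rows (pivots: m,ΔT)
Repeat: m,ΔT; free: X1
RREF:
  r0: [   1    0   -2]
  r1: [   0    1   -1]
Fix exponent of X1 at 1; solve each RREF row for its pivot's exponent:
  r0: exp(m) + (-2)·1 = 0 ⇒ exp(m) = 2
  r1: exp(ΔT) + (-1)·1 = 0 ⇒ exp(ΔT) = 1
Π_1 = m^2 · ΔT · X1

["2", "1", "1"]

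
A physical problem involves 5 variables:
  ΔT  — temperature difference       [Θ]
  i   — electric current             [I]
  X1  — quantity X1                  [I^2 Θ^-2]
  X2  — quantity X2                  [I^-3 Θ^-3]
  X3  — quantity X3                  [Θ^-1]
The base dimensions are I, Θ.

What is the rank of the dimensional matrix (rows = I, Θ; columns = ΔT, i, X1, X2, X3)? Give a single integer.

2

Write exponents as rows I,Θ / cols ΔT,i,X1,X2,X3:
  I: [ 0  1  2 -3  0]
  Θ: [ 1  0 -2 -3 -1]
RREF → pivots at {ΔT,i} ⇒ r = 2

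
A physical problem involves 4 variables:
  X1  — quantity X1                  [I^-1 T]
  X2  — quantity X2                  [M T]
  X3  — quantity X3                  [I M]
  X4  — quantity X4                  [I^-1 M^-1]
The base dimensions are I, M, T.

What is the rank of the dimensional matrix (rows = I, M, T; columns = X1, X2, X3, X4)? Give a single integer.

Dimensional matrix (I×M×T by X1×X2×X3×X4):
  I: [-1  0  1 -1]
  M: [ 0  1  1 -1]
  T: [ 1  1  0  0]
Echelon form has 2 nonzero rows (pivots: X1,X2)

2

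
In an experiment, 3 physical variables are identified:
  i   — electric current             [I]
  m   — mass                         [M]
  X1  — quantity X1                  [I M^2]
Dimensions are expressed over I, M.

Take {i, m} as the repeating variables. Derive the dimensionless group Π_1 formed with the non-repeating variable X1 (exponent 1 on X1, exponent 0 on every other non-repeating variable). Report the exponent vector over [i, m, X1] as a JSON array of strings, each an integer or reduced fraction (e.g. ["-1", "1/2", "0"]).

["-1", "-2", "1"]

Exponent matrix [I,M] × [i,m,X1]:
  I: [ 1  0  1]
  M: [ 0  1  2]
RREF → pivots at {i,m} ⇒ r = 2
Pivot set = {i,m}, free = {X1}
RREF:
  r0: [   1    0    1]
  r1: [   0    1    2]
Fix exponent of X1 at 1; solve each RREF row for its pivot's exponent:
  r0: exp(i) + (1)·1 = 0 ⇒ exp(i) = -1
  r1: exp(m) + (2)·1 = 0 ⇒ exp(m) = -2
Π_1 = i^-1 · m^-2 · X1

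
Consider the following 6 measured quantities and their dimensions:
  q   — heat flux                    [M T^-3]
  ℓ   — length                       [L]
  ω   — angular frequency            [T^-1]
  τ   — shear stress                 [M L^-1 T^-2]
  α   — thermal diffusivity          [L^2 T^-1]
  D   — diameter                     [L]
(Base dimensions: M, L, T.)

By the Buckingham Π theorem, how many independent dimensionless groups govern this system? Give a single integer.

Exponent matrix [M,L,T] × [q,ℓ,ω,τ,α,D]:
  M: [ 1  0  0  1  0  0]
  L: [ 0  1  0 -1  2  1]
  T: [-3  0 -1 -2 -1  0]
Row reduction gives pivot columns q,ℓ,ω; rank = 3
Π count = n − r = 6 − 3 = 3

3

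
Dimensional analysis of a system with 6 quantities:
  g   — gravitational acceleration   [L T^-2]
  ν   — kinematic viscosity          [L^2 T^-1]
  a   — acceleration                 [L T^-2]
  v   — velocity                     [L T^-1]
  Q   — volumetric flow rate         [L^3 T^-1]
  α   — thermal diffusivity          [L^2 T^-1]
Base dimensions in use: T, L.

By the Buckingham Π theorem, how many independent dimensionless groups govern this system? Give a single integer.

Dimensional matrix (T×L by g×ν×a×v×Q×α):
  T: [-2 -1 -2 -1 -1 -1]
  L: [ 1  2  1  1  3  2]
Echelon form has 2 nonzero rows (pivots: g,ν)
6 vars − rank 2 = 4 Π groups

4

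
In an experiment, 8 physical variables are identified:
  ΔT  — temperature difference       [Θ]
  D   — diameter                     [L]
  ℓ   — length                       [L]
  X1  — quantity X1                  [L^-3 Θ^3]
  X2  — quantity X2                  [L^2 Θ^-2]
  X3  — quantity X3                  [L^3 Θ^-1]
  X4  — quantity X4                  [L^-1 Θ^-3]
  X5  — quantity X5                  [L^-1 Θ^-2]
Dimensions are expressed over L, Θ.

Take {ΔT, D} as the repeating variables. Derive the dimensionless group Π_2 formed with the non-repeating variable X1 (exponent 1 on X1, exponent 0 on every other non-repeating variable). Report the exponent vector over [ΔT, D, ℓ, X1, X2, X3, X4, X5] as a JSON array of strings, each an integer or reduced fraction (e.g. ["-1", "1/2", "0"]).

Exponent matrix [L,Θ] × [ΔT,D,ℓ,X1,X2,X3,X4,X5]:
  L: [ 0  1  1 -3  2  3 -1 -1]
  Θ: [ 1  0  0  3 -2 -1 -3 -2]
RREF → pivots at {ΔT,D} ⇒ r = 2
Repeat: ΔT,D; free: ℓ,X1,X2,X3,X4,X5
RREF:
  r0: [   1    0    0    3   -2   -1   -3   -2]
  r1: [   0    1    1   -3    2    3   -1   -1]
Fix exponent of X1 at 1, ℓ at 0, X2 at 0, X3 at 0, X4 at 0, X5 at 0; solve each RREF row for its pivot's exponent:
  r0: exp(ΔT) + (3)·1 = 0 ⇒ exp(ΔT) = -3
  r1: exp(D) + (-3)·1 = 0 ⇒ exp(D) = 3
Π_2 = ΔT^-3 · D^3 · X1

["-3", "3", "0", "1", "0", "0", "0", "0"]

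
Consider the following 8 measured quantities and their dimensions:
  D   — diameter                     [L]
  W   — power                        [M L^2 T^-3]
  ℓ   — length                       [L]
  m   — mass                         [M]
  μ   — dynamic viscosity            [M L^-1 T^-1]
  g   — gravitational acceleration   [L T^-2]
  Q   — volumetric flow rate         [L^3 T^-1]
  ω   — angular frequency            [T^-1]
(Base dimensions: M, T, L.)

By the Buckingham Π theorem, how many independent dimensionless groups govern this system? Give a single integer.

5

Exponent matrix [M,T,L] × [D,W,ℓ,m,μ,g,Q,ω]:
  M: [ 0  1  0  1  1  0  0  0]
  T: [ 0 -3  0  0 -1 -2 -1 -1]
  L: [ 1  2  1  0 -1  1  3  0]
RREF → pivots at {D,W,m} ⇒ r = 3
8 vars − rank 3 = 5 Π groups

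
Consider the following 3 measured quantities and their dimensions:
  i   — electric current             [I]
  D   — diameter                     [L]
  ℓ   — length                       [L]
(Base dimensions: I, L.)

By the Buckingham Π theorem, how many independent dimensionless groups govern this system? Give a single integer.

Write exponents as rows I,L / cols i,D,ℓ:
  I: [ 1  0  0]
  L: [ 0  1  1]
Echelon form has 2 nonzero rows (pivots: i,D)
Π count = n − r = 3 − 2 = 1

1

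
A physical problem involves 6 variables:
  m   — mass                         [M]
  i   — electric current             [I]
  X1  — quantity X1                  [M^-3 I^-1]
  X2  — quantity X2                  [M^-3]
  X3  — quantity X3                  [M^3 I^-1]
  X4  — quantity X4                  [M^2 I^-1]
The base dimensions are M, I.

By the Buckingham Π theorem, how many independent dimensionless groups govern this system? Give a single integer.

Dimensional matrix (M×I by m×i×X1×X2×X3×X4):
  M: [ 1  0 -3 -3  3  2]
  I: [ 0  1 -1  0 -1 -1]
RREF → pivots at {m,i} ⇒ r = 2
n=6, r=2 ⇒ 4 dimensionless groups

4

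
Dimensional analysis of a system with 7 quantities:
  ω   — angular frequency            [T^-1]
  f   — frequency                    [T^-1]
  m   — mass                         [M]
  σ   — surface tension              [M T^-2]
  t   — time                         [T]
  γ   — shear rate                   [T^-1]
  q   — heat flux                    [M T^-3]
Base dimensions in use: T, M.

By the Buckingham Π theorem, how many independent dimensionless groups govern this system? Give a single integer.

5

Write exponents as rows T,M / cols ω,f,m,σ,t,γ,q:
  T: [-1 -1  0 -2  1 -1 -3]
  M: [ 0  0  1  1  0  0  1]
Row reduction gives pivot columns ω,m; rank = 2
n=7, r=2 ⇒ 5 dimensionless groups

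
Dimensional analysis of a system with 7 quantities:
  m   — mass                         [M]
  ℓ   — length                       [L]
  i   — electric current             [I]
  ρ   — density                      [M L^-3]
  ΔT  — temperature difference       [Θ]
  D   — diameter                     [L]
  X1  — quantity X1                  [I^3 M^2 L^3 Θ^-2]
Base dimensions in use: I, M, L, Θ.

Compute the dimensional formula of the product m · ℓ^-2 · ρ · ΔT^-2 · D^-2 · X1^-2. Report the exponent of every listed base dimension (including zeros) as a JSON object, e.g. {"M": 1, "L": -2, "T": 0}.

Write exponents as rows I,M,L,Θ / cols m,ℓ,i,ρ,ΔT,D,X1:
  I: [ 0  0  1  0  0  0  3]
  M: [ 1  0  0  1  0  0  2]
  L: [ 0  1  0 -3  0  1  3]
  Θ: [ 0  0  0  0  1  0 -2]
  [I]: (1)·0+(-2)·0+(1)·0+(-2)·0+(-2)·0+(-2)·3 = -6
  [M]: (1)·1+(-2)·0+(1)·1+(-2)·0+(-2)·0+(-2)·2 = -2
  [L]: (1)·0+(-2)·1+(1)·-3+(-2)·0+(-2)·1+(-2)·3 = -13
  [Θ]: (1)·0+(-2)·0+(1)·0+(-2)·1+(-2)·0+(-2)·-2 = 2
⇒ I^-6 M^-2 L^-13 Θ^2

{"I": -6, "M": -2, "L": -13, "Θ": 2}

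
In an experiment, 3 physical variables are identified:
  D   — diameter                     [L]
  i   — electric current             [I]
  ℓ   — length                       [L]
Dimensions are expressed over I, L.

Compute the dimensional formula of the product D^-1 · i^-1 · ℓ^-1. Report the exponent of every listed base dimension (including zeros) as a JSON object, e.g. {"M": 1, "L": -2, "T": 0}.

Exponent matrix [I,L] × [D,i,ℓ]:
  I: [ 0  1  0]
  L: [ 1  0  1]
  [I]: (-1)·0+(-1)·1+(-1)·0 = -1
  [L]: (-1)·1+(-1)·0+(-1)·1 = -2
⇒ I^-1 L^-2

{"I": -1, "L": -2}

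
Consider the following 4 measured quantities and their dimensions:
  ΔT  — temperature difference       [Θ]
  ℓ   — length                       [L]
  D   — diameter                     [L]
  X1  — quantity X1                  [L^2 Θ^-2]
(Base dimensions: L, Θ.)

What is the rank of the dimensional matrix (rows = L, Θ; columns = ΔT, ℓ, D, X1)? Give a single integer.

2

Exponent matrix [L,Θ] × [ΔT,ℓ,D,X1]:
  L: [ 0  1  1  2]
  Θ: [ 1  0  0 -2]
Echelon form has 2 nonzero rows (pivots: ΔT,ℓ)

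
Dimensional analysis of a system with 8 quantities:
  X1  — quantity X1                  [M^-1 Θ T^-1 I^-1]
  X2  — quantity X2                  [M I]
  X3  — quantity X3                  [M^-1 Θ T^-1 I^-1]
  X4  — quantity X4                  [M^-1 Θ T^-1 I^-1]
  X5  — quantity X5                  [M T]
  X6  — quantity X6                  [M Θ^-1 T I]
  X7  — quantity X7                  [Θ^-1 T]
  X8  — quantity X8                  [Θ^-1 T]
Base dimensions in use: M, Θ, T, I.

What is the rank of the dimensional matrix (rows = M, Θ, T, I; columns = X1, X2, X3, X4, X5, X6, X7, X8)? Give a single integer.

Dimensional matrix (M×Θ×T×I by X1×X2×X3×X4×X5×X6×X7×X8):
  M: [-1  1 -1 -1  1  1  0  0]
  Θ: [ 1  0  1  1  0 -1 -1 -1]
  T: [-1  0 -1 -1  1  1  1  1]
  I: [-1  1 -1 -1  0  1  0  0]
Row reduction gives pivot columns X1,X2,X5; rank = 3

3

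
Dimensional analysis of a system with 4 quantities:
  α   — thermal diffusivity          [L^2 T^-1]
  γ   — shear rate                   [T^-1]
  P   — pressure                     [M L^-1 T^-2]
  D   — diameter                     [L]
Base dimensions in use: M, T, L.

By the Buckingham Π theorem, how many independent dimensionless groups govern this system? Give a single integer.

Dimensional matrix (M×T×L by α×γ×P×D):
  M: [ 0  0  1  0]
  T: [-1 -1 -2  0]
  L: [ 2  0 -1  1]
RREF → pivots at {α,γ,P} ⇒ r = 3
4 vars − rank 3 = 1 Π group

1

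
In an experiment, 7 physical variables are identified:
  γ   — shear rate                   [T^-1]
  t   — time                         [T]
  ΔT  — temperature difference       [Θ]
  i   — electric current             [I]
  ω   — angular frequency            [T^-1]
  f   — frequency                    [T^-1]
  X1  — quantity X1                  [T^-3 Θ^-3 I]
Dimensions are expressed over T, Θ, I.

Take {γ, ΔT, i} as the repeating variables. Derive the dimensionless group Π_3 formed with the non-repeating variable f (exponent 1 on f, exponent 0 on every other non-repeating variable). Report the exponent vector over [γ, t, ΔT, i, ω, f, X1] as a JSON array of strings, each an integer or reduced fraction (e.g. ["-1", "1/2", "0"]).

["-1", "0", "0", "0", "0", "1", "0"]

Write exponents as rows T,Θ,I / cols γ,t,ΔT,i,ω,f,X1:
  T: [-1  1  0  0 -1 -1 -3]
  Θ: [ 0  0  1  0  0  0 -3]
  I: [ 0  0  0  1  0  0  1]
Row reduction gives pivot columns γ,ΔT,i; rank = 3
Pivot set = {γ,ΔT,i}, free = {t,ω,f,X1}
RREF:
  r0: [   1   -1    0    0    1    1    3]
  r1: [   0    0    1    0    0    0   -3]
  r2: [   0    0    0    1    0    0    1]
Fix exponent of f at 1, t at 0, ω at 0, X1 at 0; solve each RREF row for its pivot's exponent:
  r0: exp(γ) + (1)·1 = 0 ⇒ exp(γ) = -1
  r1: exp(ΔT) + (0)·1 = 0 ⇒ exp(ΔT) = 0
  r2: exp(i) + (0)·1 = 0 ⇒ exp(i) = 0
Π_3 = γ^-1 · f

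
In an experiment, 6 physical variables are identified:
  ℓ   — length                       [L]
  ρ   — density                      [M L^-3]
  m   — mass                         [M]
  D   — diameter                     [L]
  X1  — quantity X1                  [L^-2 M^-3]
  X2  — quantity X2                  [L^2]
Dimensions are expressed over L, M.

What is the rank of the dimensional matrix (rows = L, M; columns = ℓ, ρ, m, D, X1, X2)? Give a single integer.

2

Write exponents as rows L,M / cols ℓ,ρ,m,D,X1,X2:
  L: [ 1 -3  0  1 -2  2]
  M: [ 0  1  1  0 -3  0]
Echelon form has 2 nonzero rows (pivots: ℓ,ρ)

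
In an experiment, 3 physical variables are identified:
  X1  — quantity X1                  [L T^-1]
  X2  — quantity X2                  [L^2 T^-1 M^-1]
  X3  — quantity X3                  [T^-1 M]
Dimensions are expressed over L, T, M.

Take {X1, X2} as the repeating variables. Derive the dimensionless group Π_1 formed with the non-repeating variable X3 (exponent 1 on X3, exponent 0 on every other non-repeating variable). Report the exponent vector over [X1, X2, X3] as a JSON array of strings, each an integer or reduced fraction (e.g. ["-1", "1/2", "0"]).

Dimensional matrix (L×T×M by X1×X2×X3):
  L: [ 1  2  0]
  T: [-1 -1 -1]
  M: [ 0 -1  1]
Echelon form has 2 nonzero rows (pivots: X1,X2)
Pivot set = {X1,X2}, free = {X3}
RREF:
  r0: [   1    0    2]
  r1: [   0    1   -1]
  r2: [   0    0    0]
Fix exponent of X3 at 1; solve each RREF row for its pivot's exponent:
  r0: exp(X1) + (2)·1 = 0 ⇒ exp(X1) = -2
  r1: exp(X2) + (-1)·1 = 0 ⇒ exp(X2) = 1
Π_1 = X1^-2 · X2 · X3

["-2", "1", "1"]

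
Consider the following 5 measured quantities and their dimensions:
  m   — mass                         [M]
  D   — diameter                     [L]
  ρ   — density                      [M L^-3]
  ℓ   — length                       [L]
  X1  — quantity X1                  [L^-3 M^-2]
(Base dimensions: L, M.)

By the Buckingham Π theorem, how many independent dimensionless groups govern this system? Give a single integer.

Write exponents as rows L,M / cols m,D,ρ,ℓ,X1:
  L: [ 0  1 -3  1 -3]
  M: [ 1  0  1  0 -2]
RREF → pivots at {m,D} ⇒ r = 2
Π count = n − r = 5 − 2 = 3

3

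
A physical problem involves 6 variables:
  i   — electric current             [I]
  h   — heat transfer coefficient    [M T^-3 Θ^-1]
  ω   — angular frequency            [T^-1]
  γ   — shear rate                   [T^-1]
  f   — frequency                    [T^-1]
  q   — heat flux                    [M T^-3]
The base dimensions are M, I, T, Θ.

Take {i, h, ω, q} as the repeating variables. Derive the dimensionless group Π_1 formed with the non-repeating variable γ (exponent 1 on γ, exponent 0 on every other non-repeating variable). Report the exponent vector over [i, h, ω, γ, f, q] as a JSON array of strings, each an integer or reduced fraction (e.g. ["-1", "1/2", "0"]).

["0", "0", "-1", "1", "0", "0"]

Exponent matrix [M,I,T,Θ] × [i,h,ω,γ,f,q]:
  M: [ 0  1  0  0  0  1]
  I: [ 1  0  0  0  0  0]
  T: [ 0 -3 -1 -1 -1 -3]
  Θ: [ 0 -1  0  0  0  0]
RREF → pivots at {i,h,ω,q} ⇒ r = 4
Repeat: i,h,ω,q; free: γ,f
RREF:
  r0: [   1    0    0    0    0    0]
  r1: [   0    1    0    0    0    0]
  r2: [   0    0    1    1    1    0]
  r3: [   0    0    0    0    0    1]
Fix exponent of γ at 1, f at 0; solve each RREF row for its pivot's exponent:
  r0: exp(i) + (0)·1 = 0 ⇒ exp(i) = 0
  r1: exp(h) + (0)·1 = 0 ⇒ exp(h) = 0
  r2: exp(ω) + (1)·1 = 0 ⇒ exp(ω) = -1
  r3: exp(q) + (0)·1 = 0 ⇒ exp(q) = 0
Π_1 = ω^-1 · γ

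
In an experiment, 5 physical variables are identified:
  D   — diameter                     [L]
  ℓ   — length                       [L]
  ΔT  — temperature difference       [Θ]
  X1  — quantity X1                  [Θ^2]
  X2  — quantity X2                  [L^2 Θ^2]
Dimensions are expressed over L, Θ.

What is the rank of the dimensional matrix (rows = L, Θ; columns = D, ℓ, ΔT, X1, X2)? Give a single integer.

2

Dimensional matrix (L×Θ by D×ℓ×ΔT×X1×X2):
  L: [ 1  1  0  0  2]
  Θ: [ 0  0  1  2  2]
RREF → pivots at {D,ΔT} ⇒ r = 2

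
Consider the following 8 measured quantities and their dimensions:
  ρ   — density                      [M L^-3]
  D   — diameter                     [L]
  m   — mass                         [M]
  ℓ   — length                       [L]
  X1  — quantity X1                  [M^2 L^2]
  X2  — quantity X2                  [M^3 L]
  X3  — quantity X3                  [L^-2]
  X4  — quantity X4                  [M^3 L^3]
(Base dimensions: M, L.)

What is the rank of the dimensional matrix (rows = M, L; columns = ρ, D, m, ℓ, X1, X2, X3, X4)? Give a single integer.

Exponent matrix [M,L] × [ρ,D,m,ℓ,X1,X2,X3,X4]:
  M: [ 1  0  1  0  2  3  0  3]
  L: [-3  1  0  1  2  1 -2  3]
Row reduction gives pivot columns ρ,D; rank = 2

2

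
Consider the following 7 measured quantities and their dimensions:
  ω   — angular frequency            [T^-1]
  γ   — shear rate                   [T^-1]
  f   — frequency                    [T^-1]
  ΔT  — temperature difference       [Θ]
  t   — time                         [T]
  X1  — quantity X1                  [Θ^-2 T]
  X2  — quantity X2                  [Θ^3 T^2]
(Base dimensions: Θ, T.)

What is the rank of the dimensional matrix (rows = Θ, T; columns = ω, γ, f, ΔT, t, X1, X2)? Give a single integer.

Dimensional matrix (Θ×T by ω×γ×f×ΔT×t×X1×X2):
  Θ: [ 0  0  0  1  0 -2  3]
  T: [-1 -1 -1  0  1  1  2]
Row reduction gives pivot columns ω,ΔT; rank = 2

2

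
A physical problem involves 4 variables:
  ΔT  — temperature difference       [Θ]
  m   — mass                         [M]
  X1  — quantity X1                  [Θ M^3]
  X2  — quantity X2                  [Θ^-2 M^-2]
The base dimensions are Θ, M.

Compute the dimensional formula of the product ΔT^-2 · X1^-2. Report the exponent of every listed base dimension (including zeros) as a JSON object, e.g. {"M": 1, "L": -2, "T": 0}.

Exponent matrix [Θ,M] × [ΔT,m,X1,X2]:
  Θ: [ 1  0  1 -2]
  M: [ 0  1  3 -2]
  [Θ]: (-2)·1+(-2)·1 = -4
  [M]: (-2)·0+(-2)·3 = -6
⇒ Θ^-4 M^-6

{"Θ": -4, "M": -6}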